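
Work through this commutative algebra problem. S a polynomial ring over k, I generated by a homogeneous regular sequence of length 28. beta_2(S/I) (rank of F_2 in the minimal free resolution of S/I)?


Regular sequence => Koszul complex is the minimal free resolution.
Syz_1 minimally generated by Koszul relations f_i*e_j - f_j*e_i (i<j): mu(Syz_1) = beta_2 = C(m,2) = m(m-1)/2
m=28
28*27/2 = 378


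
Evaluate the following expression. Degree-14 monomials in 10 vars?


C(d+n-1,n-1)=C(23,9)=817190


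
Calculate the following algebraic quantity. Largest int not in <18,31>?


gcd(18,31)=1 => F=ab-a-b=18*31-18-31=558-49=509


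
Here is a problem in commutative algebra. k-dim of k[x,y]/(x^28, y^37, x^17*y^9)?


k[x,y]/I, I = (x^28, y^37, x^17*y^9)
Rect: 28x37=1036. Corner: (28-17)x(37-9)=308.
dim = 1036-308 = 728


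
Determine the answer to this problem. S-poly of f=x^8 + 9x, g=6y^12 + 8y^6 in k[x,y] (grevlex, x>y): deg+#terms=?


LT(f)=x^8, LT(g)=6y^12
lcm(LM)=x^8y^12
S(f,g) (scaled by 6 to clear denominators) = 6y^12*f - x^8*g = -8x^8y^6 + 54xy^12
2 terms, deg 14.
14+2=16


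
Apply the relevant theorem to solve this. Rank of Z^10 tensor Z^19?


rank(M(x)N) = rank(M)*rank(N)
10*19 = 190


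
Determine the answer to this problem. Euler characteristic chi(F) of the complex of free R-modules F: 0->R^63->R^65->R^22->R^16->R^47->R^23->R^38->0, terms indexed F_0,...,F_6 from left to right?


chi = sum (-1)^i * rank:
(-1)^0*63=63
(-1)^1*65=-65
(-1)^2*22=22
(-1)^3*16=-16
(-1)^4*47=47
(-1)^5*23=-23
(-1)^6*38=38
chi=66


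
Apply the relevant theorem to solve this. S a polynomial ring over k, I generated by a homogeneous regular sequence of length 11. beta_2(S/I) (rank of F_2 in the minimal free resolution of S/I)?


Regular sequence => Koszul complex is the minimal free resolution.
Syz_1 minimally generated by Koszul relations f_i*e_j - f_j*e_i (i<j): mu(Syz_1) = beta_2 = C(m,2) = m(m-1)/2
m=11
11*10/2 = 55


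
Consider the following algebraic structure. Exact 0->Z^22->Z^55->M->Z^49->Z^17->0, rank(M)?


Alt sum=0:
(-1)^0*22 + (-1)^1*55 + (-1)^2*? + (-1)^3*49 + (-1)^4*17=0
rank(M)=65


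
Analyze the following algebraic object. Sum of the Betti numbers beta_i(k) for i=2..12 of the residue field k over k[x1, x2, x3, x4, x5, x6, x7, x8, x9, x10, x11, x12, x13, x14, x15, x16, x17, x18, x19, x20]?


Koszul resolution: beta_i(k)=C(n,i), n=20
C(20,2)=190, C(20,3)=1140, C(20,4)=4845, C(20,5)=15504, C(20,6)=38760, C(20,7)=77520, C(20,8)=125970, C(20,9)=167960, C(20,10)=184756, C(20,11)=167960, C(20,12)=125970
Sum=910575


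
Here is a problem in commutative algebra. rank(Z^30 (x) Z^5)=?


rank(M(x)N) = rank(M)*rank(N)
30*5 = 150


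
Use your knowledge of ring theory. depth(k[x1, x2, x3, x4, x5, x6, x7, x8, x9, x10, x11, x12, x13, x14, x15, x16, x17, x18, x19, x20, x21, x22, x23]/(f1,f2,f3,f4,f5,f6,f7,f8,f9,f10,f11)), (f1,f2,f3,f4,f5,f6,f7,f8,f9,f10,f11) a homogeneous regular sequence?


depth(R)=23
depth(R/I)=23-11=12


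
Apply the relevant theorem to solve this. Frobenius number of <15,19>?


gcd(15,19)=1 => F=ab-a-b=15*19-15-19=285-34=251


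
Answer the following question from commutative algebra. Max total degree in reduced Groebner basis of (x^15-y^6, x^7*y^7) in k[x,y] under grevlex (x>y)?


LT(f1)=x^15, LT(f2)=x^7y^7, lcm=x^15y^7
S(f1,f2) = y^7*f1 - x^8*f2 = -y^13
Reduced GB = {f1, f2, y^13}; degrees 15, 14, 13
Max = 15


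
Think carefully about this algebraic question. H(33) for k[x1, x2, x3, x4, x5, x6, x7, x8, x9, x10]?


C(d+n-1,n-1)=C(42,9)=445891810


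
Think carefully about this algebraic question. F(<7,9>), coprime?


gcd(7,9)=1 => F=ab-a-b=7*9-7-9=63-16=47


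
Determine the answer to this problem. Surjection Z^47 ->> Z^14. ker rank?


rank(ker) = 47-14 = 33


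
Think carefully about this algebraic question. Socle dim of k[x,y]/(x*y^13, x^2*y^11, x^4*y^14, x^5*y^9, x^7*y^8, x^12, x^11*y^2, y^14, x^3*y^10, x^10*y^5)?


Socle = ann(m) = span of standard monomials u with x*u, y*u in I (staircase corners).
Redundant generators: x^4*y^14
Minimal generators: x^12, x^11*y^2, x^10*y^5, x^7*y^8, x^5*y^9, x^3*y^10, x^2*y^11, x*y^13, y^14
Corners: y^13, xy^12, x^2y^10, x^4y^9, x^6y^8, x^9y^7, x^10y^4, x^11y
Socle dim=8


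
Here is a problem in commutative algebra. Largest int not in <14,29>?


gcd(14,29)=1 => F=ab-a-b=14*29-14-29=406-43=363


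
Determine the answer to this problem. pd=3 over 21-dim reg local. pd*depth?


pd+depth=21
depth=21-3=18
pd*depth=3*18=54


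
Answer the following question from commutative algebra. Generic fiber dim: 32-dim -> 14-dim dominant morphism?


dim(fiber)=dim(X)-dim(Y)=32-14=18


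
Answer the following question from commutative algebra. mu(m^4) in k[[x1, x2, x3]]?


C(n+d-1,d)=C(6,4)=15


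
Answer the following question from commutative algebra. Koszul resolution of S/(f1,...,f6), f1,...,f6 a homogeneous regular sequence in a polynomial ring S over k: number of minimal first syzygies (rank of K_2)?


Regular sequence => Koszul complex is the minimal free resolution.
Syz_1 minimally generated by Koszul relations f_i*e_j - f_j*e_i (i<j): mu(Syz_1) = beta_2 = C(m,2) = m(m-1)/2
m=6
6*5/2 = 15


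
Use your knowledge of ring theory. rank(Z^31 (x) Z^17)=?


rank(M(x)N) = rank(M)*rank(N)
31*17 = 527


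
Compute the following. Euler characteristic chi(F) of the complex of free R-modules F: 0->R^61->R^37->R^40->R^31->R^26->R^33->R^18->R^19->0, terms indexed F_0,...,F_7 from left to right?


chi = sum (-1)^i * rank:
(-1)^0*61=61
(-1)^1*37=-37
(-1)^2*40=40
(-1)^3*31=-31
(-1)^4*26=26
(-1)^5*33=-33
(-1)^6*18=18
(-1)^7*19=-19
chi=25


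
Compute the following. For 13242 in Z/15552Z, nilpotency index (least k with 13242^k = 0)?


13242^k mod 15552:
k=1: 13242
k=2: 1764
k=3: 15336
k=4: 1296
k=5: 7776
k=6: 0
First zero at k = 6


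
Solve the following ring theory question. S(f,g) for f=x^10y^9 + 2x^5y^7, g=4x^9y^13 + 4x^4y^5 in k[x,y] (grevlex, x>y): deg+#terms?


LT(f)=x^10y^9, LT(g)=4x^9y^13
lcm(LM)=x^10y^13
S(f,g) (scaled by 4 to clear denominators) = 4y^4*f - x*g = 8x^5y^11 - 4x^5y^5
2 terms, deg 16.
16+2=18


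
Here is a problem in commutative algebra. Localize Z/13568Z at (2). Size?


2-primary part: 13568=2^8*53
Size=2^8=256


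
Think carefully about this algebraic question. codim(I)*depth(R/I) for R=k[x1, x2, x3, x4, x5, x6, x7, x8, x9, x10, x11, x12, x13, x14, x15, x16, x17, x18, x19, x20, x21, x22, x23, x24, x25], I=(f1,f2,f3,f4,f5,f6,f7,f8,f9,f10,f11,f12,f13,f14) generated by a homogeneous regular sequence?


codim=14, depth=dim(R/I)=25-14=11
Product=14*11=154


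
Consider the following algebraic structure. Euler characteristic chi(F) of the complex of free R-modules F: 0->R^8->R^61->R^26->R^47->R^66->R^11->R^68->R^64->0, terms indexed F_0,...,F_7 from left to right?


chi = sum (-1)^i * rank:
(-1)^0*8=8
(-1)^1*61=-61
(-1)^2*26=26
(-1)^3*47=-47
(-1)^4*66=66
(-1)^5*11=-11
(-1)^6*68=68
(-1)^7*64=-64
chi=-15


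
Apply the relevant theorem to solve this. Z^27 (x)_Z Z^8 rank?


rank(M(x)N) = rank(M)*rank(N)
27*8 = 216


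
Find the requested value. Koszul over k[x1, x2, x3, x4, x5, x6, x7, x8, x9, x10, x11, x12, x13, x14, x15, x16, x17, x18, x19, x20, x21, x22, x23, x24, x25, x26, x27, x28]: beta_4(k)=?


C(n,i)=C(28,4)=20475


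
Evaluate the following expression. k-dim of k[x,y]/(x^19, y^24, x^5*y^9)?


k[x,y]/I, I = (x^19, y^24, x^5*y^9)
Rect: 19x24=456. Corner: (19-5)x(24-9)=210.
dim = 456-210 = 246


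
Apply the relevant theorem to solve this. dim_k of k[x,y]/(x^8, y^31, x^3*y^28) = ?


k[x,y]/I, I = (x^8, y^31, x^3*y^28)
Rect: 8x31=248. Corner: (8-3)x(31-28)=15.
dim = 248-15 = 233


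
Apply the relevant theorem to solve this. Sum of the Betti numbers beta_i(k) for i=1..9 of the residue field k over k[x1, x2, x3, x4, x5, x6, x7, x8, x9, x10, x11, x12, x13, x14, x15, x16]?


Koszul resolution: beta_i(k)=C(n,i), n=16
C(16,1)=16, C(16,2)=120, C(16,3)=560, C(16,4)=1820, C(16,5)=4368, C(16,6)=8008, C(16,7)=11440, C(16,8)=12870, C(16,9)=11440
Sum=50642


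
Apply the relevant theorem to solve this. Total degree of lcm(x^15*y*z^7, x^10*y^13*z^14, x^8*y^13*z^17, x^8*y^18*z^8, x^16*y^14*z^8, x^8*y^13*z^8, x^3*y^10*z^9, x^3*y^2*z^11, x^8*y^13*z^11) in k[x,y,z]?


lcm = componentwise max:
x: max(15,10,8,8,16,8,3,3,8)=16
y: max(1,13,13,18,14,13,10,2,13)=18
z: max(7,14,17,8,8,8,9,11,11)=17
Total=16+18+17=51


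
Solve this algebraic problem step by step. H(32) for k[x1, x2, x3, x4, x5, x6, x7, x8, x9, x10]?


C(d+n-1,n-1)=C(41,9)=350343565


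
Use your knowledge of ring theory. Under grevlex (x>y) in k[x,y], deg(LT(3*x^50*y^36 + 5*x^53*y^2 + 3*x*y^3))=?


LT: 3*x^50*y^36
deg_x=50, deg_y=36
Total=50+36=86


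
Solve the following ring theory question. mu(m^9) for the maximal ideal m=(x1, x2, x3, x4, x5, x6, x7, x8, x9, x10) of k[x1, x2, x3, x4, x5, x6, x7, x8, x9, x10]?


Graded Nakayama: mu(m^d) = dim_k (m^d/m^(d+1)) = #degree-9 monomials in 10 vars
C(n+d-1,d)=C(18,9)=48620


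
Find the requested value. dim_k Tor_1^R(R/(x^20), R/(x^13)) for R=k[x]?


Tor_1(R/I,R/J)=(I cap J)/IJ=(x^20)/(x^33)
dim=33-20=min(20,13)=13


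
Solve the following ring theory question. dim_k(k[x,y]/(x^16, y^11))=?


Basis: x^i*y^j, i<16, j<11
16*11=176


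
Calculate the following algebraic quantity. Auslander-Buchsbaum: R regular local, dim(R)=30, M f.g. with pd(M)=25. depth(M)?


pd+depth=depth(R)=30
depth=30-25=5


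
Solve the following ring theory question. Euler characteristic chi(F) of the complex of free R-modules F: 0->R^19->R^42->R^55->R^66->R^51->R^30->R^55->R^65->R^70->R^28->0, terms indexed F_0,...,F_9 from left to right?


chi = sum (-1)^i * rank:
(-1)^0*19=19
(-1)^1*42=-42
(-1)^2*55=55
(-1)^3*66=-66
(-1)^4*51=51
(-1)^5*30=-30
(-1)^6*55=55
(-1)^7*65=-65
(-1)^8*70=70
(-1)^9*28=-28
chi=19


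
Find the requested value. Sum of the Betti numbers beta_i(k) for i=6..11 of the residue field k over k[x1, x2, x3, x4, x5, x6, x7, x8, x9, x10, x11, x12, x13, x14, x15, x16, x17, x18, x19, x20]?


Koszul resolution: beta_i(k)=C(n,i), n=20
C(20,6)=38760, C(20,7)=77520, C(20,8)=125970, C(20,9)=167960, C(20,10)=184756, C(20,11)=167960
Sum=762926


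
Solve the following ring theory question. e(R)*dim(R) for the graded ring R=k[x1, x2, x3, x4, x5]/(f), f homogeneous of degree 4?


e(R)=deg(f)=4, dim(R)=5-1=4
e*dim=4*4=16


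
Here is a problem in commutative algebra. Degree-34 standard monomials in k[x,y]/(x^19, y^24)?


k[x,y], I = (x^19, y^24), d = 34
Need i < 19 and d-i < 24.
Range: 11 <= i <= 18.
H(34) = 8


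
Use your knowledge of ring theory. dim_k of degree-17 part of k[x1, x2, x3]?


C(d+n-1,n-1)=C(19,2)=171


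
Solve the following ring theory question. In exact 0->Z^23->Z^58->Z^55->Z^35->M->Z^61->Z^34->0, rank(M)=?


Alt sum=0:
(-1)^0*23 + (-1)^1*58 + (-1)^2*55 + (-1)^3*35 + (-1)^4*? + (-1)^5*61 + (-1)^6*34=0
rank(M)=42


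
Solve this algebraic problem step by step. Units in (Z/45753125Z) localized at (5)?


Local ring = Z/3125Z.
phi(3125) = 5^4*(5-1) = 2500


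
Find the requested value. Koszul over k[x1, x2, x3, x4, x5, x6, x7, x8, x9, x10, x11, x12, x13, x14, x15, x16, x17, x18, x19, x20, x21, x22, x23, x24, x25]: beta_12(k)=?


C(n,i)=C(25,12)=5200300


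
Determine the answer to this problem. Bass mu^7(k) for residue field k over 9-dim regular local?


C(n,i)=C(9,7)=36


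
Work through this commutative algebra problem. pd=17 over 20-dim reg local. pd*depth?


pd+depth=20
depth=20-17=3
pd*depth=17*3=51


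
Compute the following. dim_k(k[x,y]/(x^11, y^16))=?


Basis: x^i*y^j, i<11, j<16
11*16=176


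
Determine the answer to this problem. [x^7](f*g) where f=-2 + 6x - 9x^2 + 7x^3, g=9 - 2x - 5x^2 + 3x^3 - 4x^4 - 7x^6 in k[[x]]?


[x^7] = sum a_i*b_j, i+j=7
  6*-7=-42
  7*-4=-28
Sum=-70


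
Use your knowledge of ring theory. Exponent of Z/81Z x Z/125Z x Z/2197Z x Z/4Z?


Exponent = lcm of the cyclic orders; pairwise coprime => product.
3^4*5^3*13^3*2^2=81*125*2197*4=88978500


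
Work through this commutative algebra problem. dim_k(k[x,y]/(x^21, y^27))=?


Basis: x^i*y^j, i<21, j<27
21*27=567


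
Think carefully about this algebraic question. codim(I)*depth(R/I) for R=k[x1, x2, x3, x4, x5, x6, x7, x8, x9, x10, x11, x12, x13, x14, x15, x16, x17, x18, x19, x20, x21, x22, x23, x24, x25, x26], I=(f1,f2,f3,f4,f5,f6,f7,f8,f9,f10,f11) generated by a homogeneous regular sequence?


codim=11, depth=dim(R/I)=26-11=15
Product=11*15=165


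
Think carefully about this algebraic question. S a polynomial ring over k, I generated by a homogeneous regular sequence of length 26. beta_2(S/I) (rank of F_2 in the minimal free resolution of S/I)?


Regular sequence => Koszul complex is the minimal free resolution.
Syz_1 minimally generated by Koszul relations f_i*e_j - f_j*e_i (i<j): mu(Syz_1) = beta_2 = C(m,2) = m(m-1)/2
m=26
26*25/2 = 325


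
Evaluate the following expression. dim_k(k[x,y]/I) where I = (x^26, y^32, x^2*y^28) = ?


k[x,y]/I, I = (x^26, y^32, x^2*y^28)
Rect: 26x32=832. Corner: (26-2)x(32-28)=96.
dim = 832-96 = 736


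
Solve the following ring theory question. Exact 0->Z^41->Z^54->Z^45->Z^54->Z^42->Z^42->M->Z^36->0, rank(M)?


Alt sum=0:
(-1)^0*41 + (-1)^1*54 + (-1)^2*45 + (-1)^3*54 + (-1)^4*42 + (-1)^5*42 + (-1)^6*? + (-1)^7*36=0
rank(M)=58


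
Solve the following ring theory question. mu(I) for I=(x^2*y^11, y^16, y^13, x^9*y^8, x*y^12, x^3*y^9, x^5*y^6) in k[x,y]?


Remove redundant (divisible by others).
x^9*y^8 redundant.
y^16 redundant.
Min: x^5*y^6, x^3*y^9, x^2*y^11, x*y^12, y^13
Count=5


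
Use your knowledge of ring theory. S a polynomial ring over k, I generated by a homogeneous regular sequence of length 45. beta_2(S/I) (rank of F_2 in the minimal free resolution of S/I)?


Regular sequence => Koszul complex is the minimal free resolution.
Syz_1 minimally generated by Koszul relations f_i*e_j - f_j*e_i (i<j): mu(Syz_1) = beta_2 = C(m,2) = m(m-1)/2
m=45
45*44/2 = 990


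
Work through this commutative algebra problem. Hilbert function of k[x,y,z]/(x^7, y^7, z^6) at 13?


Need i<7, j<7, k<6 with i+j+k=13.
For each i, j ranges over max(0,13-i-5)..min(6,13-i):
  i=0: j in [8,6] -> 0
  i=1: j in [7,6] -> 0
  i=2: j in [6,6] -> 1
  i=3: j in [5,6] -> 2
  i=4: j in [4,6] -> 3
  i=5: j in [3,6] -> 4
  i=6: j in [2,6] -> 5
H(13) = 0+0+1+2+3+4+5 = 15


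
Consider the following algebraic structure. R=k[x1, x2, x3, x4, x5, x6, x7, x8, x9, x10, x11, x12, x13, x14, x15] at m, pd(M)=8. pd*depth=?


pd+depth=15
depth=15-8=7
pd*depth=8*7=56


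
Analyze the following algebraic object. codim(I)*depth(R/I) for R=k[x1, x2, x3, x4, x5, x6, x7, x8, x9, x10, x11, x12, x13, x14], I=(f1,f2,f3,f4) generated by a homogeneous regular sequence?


codim=4, depth=dim(R/I)=14-4=10
Product=4*10=40


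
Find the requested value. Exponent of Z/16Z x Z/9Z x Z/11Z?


Exponent = lcm of the cyclic orders; pairwise coprime => product.
2^4*3^2*11^1=16*9*11=1584


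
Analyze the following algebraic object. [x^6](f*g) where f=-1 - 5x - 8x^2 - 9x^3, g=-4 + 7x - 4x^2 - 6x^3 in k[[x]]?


[x^6] = sum a_i*b_j, i+j=6
  -9*-6=54
Sum=54


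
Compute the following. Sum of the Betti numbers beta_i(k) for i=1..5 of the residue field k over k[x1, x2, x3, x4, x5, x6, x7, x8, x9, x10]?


Koszul resolution: beta_i(k)=C(n,i), n=10
C(10,1)=10, C(10,2)=45, C(10,3)=120, C(10,4)=210, C(10,5)=252
Sum=637


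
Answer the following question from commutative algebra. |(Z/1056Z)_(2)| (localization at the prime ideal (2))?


2-primary part: 1056=2^5*33
Size=2^5=32


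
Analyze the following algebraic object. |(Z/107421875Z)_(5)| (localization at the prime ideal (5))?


5-primary part: 107421875=5^10*11
Size=5^10=9765625


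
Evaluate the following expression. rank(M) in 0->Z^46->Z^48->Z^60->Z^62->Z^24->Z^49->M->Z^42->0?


Alt sum=0:
(-1)^0*46 + (-1)^1*48 + (-1)^2*60 + (-1)^3*62 + (-1)^4*24 + (-1)^5*49 + (-1)^6*? + (-1)^7*42=0
rank(M)=71


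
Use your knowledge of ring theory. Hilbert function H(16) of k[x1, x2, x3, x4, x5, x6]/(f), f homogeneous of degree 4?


C(21,5)-C(17,5)=20349-6188=14161


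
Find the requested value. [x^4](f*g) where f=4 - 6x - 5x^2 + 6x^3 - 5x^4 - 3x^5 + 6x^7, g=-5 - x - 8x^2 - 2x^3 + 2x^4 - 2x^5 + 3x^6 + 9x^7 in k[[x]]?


[x^4] = sum a_i*b_j, i+j=4
  4*2=8
  -6*-2=12
  -5*-8=40
  6*-1=-6
  -5*-5=25
Sum=79


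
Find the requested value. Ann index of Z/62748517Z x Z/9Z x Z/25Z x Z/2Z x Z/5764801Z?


Exponent = lcm of the cyclic orders; pairwise coprime => product.
13^7*3^2*5^2*2^1*7^8=62748517*9*25*2*5764801=162779721097552650


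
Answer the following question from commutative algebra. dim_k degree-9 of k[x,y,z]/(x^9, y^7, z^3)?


Need i<9, j<7, k<3 with i+j+k=9.
For each i, j ranges over max(0,9-i-2)..min(6,9-i):
  i=0: j in [7,6] -> 0
  i=1: j in [6,6] -> 1
  i=2: j in [5,6] -> 2
  i=3: j in [4,6] -> 3
  i=4: j in [3,5] -> 3
  i=5: j in [2,4] -> 3
  i=6: j in [1,3] -> 3
  i=7: j in [0,2] -> 3
  i=8: j in [0,1] -> 2
H(9) = 0+1+2+3+3+3+3+3+2 = 20


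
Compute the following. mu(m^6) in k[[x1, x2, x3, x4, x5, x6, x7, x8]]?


C(n+d-1,d)=C(13,6)=1716


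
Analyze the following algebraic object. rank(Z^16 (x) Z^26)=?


rank(M(x)N) = rank(M)*rank(N)
16*26 = 416


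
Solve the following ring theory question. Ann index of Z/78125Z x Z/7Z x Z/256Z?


Exponent = lcm of the cyclic orders; pairwise coprime => product.
5^7*7^1*2^8=78125*7*256=140000000


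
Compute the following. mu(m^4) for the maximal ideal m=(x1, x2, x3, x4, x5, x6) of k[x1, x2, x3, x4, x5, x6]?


Graded Nakayama: mu(m^d) = dim_k (m^d/m^(d+1)) = #degree-4 monomials in 6 vars
C(n+d-1,d)=C(9,4)=126


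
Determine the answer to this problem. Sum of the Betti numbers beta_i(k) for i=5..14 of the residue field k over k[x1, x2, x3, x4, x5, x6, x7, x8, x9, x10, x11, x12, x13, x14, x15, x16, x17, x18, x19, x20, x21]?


Koszul resolution: beta_i(k)=C(n,i), n=21
C(21,5)=20349, C(21,6)=54264, C(21,7)=116280, C(21,8)=203490, C(21,9)=293930, C(21,10)=352716, C(21,11)=352716, C(21,12)=293930, C(21,13)=203490, C(21,14)=116280
Sum=2007445


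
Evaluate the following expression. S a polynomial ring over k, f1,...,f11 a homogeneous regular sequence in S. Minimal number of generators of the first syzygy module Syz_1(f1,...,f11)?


Regular sequence => Koszul complex is the minimal free resolution.
Syz_1 minimally generated by Koszul relations f_i*e_j - f_j*e_i (i<j): mu(Syz_1) = beta_2 = C(m,2) = m(m-1)/2
m=11
11*10/2 = 55


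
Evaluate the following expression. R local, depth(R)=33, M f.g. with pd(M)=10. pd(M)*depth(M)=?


pd+depth=33
depth=33-10=23
pd*depth=10*23=230


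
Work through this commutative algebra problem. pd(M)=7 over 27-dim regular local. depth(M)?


pd+depth=depth(R)=27
depth=27-7=20


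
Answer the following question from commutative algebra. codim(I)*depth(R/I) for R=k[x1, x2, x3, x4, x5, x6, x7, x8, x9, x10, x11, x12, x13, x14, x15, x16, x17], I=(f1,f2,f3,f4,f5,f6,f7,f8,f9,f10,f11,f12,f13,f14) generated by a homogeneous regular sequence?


codim=14, depth=dim(R/I)=17-14=3
Product=14*3=42


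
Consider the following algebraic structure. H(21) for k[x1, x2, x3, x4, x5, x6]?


C(d+n-1,n-1)=C(26,5)=65780


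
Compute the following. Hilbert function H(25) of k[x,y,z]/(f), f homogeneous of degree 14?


C(27,2)-C(13,2)=351-78=273


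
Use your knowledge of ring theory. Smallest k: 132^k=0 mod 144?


132^k mod 144:
k=1: 132
k=2: 0
First zero at k = 2


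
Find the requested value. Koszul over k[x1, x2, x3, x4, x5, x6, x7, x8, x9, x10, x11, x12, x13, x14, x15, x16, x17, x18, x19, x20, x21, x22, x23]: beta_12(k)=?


C(n,i)=C(23,12)=1352078


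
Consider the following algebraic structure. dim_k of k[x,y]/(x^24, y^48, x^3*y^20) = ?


k[x,y]/I, I = (x^24, y^48, x^3*y^20)
Rect: 24x48=1152. Corner: (24-3)x(48-20)=588.
dim = 1152-588 = 564


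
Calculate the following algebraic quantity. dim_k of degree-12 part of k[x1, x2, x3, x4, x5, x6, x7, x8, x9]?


C(d+n-1,n-1)=C(20,8)=125970


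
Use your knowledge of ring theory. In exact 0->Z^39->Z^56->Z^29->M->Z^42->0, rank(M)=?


Alt sum=0:
(-1)^0*39 + (-1)^1*56 + (-1)^2*29 + (-1)^3*? + (-1)^4*42=0
rank(M)=54


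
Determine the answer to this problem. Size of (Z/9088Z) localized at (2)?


2-primary part: 9088=2^7*71
Size=2^7=128


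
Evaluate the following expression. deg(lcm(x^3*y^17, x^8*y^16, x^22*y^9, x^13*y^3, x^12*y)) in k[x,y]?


lcm = componentwise max:
x: max(3,8,22,13,12)=22
y: max(17,16,9,3,1)=17
Total=22+17=39


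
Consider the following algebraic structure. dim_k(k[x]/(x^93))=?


Basis: 1,x,...,x^92
dim=93


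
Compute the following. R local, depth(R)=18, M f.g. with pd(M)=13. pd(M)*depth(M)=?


pd+depth=18
depth=18-13=5
pd*depth=13*5=65


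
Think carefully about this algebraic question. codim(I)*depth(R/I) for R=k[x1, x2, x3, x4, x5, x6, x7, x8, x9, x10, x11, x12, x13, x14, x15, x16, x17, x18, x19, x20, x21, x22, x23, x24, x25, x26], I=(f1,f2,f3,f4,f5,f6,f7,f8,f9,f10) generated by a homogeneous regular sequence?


codim=10, depth=dim(R/I)=26-10=16
Product=10*16=160


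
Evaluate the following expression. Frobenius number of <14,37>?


gcd(14,37)=1 => F=ab-a-b=14*37-14-37=518-51=467


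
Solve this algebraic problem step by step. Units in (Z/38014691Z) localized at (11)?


Local ring = Z/1331Z.
phi(1331) = 11^2*(11-1) = 1210


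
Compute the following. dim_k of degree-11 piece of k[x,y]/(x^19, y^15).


k[x,y], I = (x^19, y^15), d = 11
Need i < 19 and d-i < 15.
Range: 0 <= i <= 11.
H(11) = 12


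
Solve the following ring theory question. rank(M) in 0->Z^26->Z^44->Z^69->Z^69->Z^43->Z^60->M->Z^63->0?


Alt sum=0:
(-1)^0*26 + (-1)^1*44 + (-1)^2*69 + (-1)^3*69 + (-1)^4*43 + (-1)^5*60 + (-1)^6*? + (-1)^7*63=0
rank(M)=98


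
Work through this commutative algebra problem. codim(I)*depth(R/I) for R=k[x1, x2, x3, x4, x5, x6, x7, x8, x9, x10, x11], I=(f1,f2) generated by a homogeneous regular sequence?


codim=2, depth=dim(R/I)=11-2=9
Product=2*9=18


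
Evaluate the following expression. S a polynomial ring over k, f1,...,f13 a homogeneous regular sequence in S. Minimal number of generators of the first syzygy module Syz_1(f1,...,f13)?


Regular sequence => Koszul complex is the minimal free resolution.
Syz_1 minimally generated by Koszul relations f_i*e_j - f_j*e_i (i<j): mu(Syz_1) = beta_2 = C(m,2) = m(m-1)/2
m=13
13*12/2 = 78


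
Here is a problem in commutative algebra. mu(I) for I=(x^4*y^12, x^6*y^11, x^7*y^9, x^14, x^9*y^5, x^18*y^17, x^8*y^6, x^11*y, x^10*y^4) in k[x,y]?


Remove redundant (divisible by others).
x^18*y^17 redundant.
Min: x^14, x^11*y, x^10*y^4, x^9*y^5, x^8*y^6, x^7*y^9, x^6*y^11, x^4*y^12
Count=8


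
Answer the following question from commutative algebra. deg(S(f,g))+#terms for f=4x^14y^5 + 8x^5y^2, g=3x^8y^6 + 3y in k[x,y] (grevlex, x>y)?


LT(f)=4x^14y^5, LT(g)=3x^8y^6
lcm(LM)=x^14y^6
S(f,g) (scaled by 12 to clear denominators) = 3y*f - 4x^6*g = 24x^5y^3 - 12x^6y
2 terms, deg 8.
8+2=10


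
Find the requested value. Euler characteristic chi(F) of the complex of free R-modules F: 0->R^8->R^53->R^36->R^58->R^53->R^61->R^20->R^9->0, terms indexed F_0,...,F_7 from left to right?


chi = sum (-1)^i * rank:
(-1)^0*8=8
(-1)^1*53=-53
(-1)^2*36=36
(-1)^3*58=-58
(-1)^4*53=53
(-1)^5*61=-61
(-1)^6*20=20
(-1)^7*9=-9
chi=-64


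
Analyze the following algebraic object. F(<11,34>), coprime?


gcd(11,34)=1 => F=ab-a-b=11*34-11-34=374-45=329


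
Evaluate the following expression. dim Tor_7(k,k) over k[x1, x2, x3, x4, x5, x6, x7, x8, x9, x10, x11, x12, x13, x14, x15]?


Koszul: C(n,i)=C(15,7)=6435


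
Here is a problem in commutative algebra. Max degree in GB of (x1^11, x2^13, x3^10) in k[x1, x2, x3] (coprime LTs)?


Pure powers, coprime LTs => already GB.
Degrees: 11, 13, 10
Max=13


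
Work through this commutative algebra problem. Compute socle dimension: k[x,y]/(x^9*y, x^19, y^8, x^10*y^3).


Socle = ann(m) = span of standard monomials u with x*u, y*u in I (staircase corners).
Redundant generators: x^10*y^3
Minimal generators: x^19, x^9*y, y^8
Corners: x^8y^7, x^18
Socle dim=2


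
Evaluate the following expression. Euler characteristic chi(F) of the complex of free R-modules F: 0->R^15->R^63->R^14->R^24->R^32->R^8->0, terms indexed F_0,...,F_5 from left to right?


chi = sum (-1)^i * rank:
(-1)^0*15=15
(-1)^1*63=-63
(-1)^2*14=14
(-1)^3*24=-24
(-1)^4*32=32
(-1)^5*8=-8
chi=-34


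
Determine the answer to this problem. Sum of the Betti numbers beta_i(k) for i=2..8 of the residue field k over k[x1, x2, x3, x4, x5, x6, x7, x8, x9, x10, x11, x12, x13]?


Koszul resolution: beta_i(k)=C(n,i), n=13
C(13,2)=78, C(13,3)=286, C(13,4)=715, C(13,5)=1287, C(13,6)=1716, C(13,7)=1716, C(13,8)=1287
Sum=7085


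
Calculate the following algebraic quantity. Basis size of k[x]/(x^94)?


Basis: 1,x,...,x^93
dim=94


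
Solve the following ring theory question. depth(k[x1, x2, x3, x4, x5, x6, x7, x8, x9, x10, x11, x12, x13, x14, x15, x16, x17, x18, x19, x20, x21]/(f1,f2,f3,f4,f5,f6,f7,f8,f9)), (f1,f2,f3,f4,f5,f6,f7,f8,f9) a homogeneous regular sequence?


depth(R)=21
depth(R/I)=21-9=12


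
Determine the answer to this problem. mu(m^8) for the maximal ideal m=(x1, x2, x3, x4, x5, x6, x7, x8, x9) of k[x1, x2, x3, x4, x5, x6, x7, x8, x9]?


Graded Nakayama: mu(m^d) = dim_k (m^d/m^(d+1)) = #degree-8 monomials in 9 vars
C(n+d-1,d)=C(16,8)=12870


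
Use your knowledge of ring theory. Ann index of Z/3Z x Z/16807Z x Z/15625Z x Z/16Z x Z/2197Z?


Exponent = lcm of the cyclic orders; pairwise coprime => product.
3^1*7^5*5^6*2^4*13^3=3*16807*15625*16*2197=27693734250000


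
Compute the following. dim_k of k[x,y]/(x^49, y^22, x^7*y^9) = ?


k[x,y]/I, I = (x^49, y^22, x^7*y^9)
Rect: 49x22=1078. Corner: (49-7)x(22-9)=546.
dim = 1078-546 = 532


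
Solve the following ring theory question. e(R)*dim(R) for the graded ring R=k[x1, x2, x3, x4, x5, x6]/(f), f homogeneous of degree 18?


e(R)=deg(f)=18, dim(R)=6-1=5
e*dim=18*5=90


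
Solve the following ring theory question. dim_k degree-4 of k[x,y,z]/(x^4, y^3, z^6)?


Need i<4, j<3, k<6 with i+j+k=4.
For each i, j ranges over max(0,4-i-5)..min(2,4-i):
  i=0: j in [0,2] -> 3
  i=1: j in [0,2] -> 3
  i=2: j in [0,2] -> 3
  i=3: j in [0,1] -> 2
H(4) = 3+3+3+2 = 11


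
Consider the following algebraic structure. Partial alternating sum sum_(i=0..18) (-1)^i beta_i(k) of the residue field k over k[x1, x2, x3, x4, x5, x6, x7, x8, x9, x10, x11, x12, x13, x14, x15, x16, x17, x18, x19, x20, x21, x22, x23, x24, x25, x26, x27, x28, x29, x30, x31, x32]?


Koszul resolution: beta_i(k)=C(n,i), n=32
sum_(i=0..p) (-1)^i C(n,i) = (-1)^p C(n-1,p)
(-1)^18*C(31,18) = (-1)^18*206253075 = 206253075


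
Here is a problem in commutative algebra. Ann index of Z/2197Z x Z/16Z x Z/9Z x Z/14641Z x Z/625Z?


Exponent = lcm of the cyclic orders; pairwise coprime => product.
13^3*2^4*3^2*11^4*5^4=2197*16*9*14641*625=2894964930000


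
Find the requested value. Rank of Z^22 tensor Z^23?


rank(M(x)N) = rank(M)*rank(N)
22*23 = 506


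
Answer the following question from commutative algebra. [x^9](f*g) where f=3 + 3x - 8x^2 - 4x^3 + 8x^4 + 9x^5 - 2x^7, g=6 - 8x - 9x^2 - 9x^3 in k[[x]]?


[x^9] = sum a_i*b_j, i+j=9
  -2*-9=18
Sum=18


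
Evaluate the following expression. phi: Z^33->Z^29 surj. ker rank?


rank(ker) = 33-29 = 4


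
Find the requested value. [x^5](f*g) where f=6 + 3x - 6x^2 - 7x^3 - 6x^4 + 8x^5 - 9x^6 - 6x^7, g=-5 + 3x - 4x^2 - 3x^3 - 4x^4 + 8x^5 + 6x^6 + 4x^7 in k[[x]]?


[x^5] = sum a_i*b_j, i+j=5
  6*8=48
  3*-4=-12
  -6*-3=18
  -7*-4=28
  -6*3=-18
  8*-5=-40
Sum=24


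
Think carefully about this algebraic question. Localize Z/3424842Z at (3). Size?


3-primary part: 3424842=3^10*58
Size=3^10=59049


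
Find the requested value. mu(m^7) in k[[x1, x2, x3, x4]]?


C(n+d-1,d)=C(10,7)=120


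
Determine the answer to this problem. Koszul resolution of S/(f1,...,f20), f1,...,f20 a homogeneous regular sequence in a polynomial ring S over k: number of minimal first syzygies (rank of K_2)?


Regular sequence => Koszul complex is the minimal free resolution.
Syz_1 minimally generated by Koszul relations f_i*e_j - f_j*e_i (i<j): mu(Syz_1) = beta_2 = C(m,2) = m(m-1)/2
m=20
20*19/2 = 190


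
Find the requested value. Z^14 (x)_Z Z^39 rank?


rank(M(x)N) = rank(M)*rank(N)
14*39 = 546


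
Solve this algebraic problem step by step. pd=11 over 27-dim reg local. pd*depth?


pd+depth=27
depth=27-11=16
pd*depth=11*16=176


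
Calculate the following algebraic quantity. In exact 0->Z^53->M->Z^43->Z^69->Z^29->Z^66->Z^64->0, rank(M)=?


Alt sum=0:
(-1)^0*53 + (-1)^1*? + (-1)^2*43 + (-1)^3*69 + (-1)^4*29 + (-1)^5*66 + (-1)^6*64=0
rank(M)=54


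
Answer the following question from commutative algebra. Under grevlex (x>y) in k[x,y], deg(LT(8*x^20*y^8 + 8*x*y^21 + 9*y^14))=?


LT: 8*x^20*y^8
deg_x=20, deg_y=8
Total=20+8=28


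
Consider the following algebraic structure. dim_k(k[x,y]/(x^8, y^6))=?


Basis: x^i*y^j, i<8, j<6
8*6=48


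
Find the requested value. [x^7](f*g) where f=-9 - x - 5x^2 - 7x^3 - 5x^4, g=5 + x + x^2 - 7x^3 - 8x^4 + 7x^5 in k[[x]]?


[x^7] = sum a_i*b_j, i+j=7
  -5*7=-35
  -7*-8=56
  -5*-7=35
Sum=56


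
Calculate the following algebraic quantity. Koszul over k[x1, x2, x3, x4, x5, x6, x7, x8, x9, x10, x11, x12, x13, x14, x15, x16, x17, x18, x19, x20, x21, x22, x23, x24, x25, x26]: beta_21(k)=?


C(n,i)=C(26,21)=65780


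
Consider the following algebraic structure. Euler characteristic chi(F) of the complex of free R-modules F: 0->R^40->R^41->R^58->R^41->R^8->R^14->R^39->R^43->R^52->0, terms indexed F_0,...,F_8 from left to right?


chi = sum (-1)^i * rank:
(-1)^0*40=40
(-1)^1*41=-41
(-1)^2*58=58
(-1)^3*41=-41
(-1)^4*8=8
(-1)^5*14=-14
(-1)^6*39=39
(-1)^7*43=-43
(-1)^8*52=52
chi=58


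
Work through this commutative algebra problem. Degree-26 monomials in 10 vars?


C(d+n-1,n-1)=C(35,9)=70607460


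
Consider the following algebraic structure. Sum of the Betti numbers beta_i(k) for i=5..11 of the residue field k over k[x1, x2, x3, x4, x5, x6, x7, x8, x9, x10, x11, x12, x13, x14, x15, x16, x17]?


Koszul resolution: beta_i(k)=C(n,i), n=17
C(17,5)=6188, C(17,6)=12376, C(17,7)=19448, C(17,8)=24310, C(17,9)=24310, C(17,10)=19448, C(17,11)=12376
Sum=118456


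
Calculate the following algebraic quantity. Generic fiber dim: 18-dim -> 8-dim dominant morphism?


dim(fiber)=dim(X)-dim(Y)=18-8=10


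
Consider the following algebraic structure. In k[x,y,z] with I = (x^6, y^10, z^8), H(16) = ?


Need i<6, j<10, k<8 with i+j+k=16.
For each i, j ranges over max(0,16-i-7)..min(9,16-i):
  i=0: j in [9,9] -> 1
  i=1: j in [8,9] -> 2
  i=2: j in [7,9] -> 3
  i=3: j in [6,9] -> 4
  i=4: j in [5,9] -> 5
  i=5: j in [4,9] -> 6
H(16) = 1+2+3+4+5+6 = 21


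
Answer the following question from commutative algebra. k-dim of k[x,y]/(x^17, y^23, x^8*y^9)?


k[x,y]/I, I = (x^17, y^23, x^8*y^9)
Rect: 17x23=391. Corner: (17-8)x(23-9)=126.
dim = 391-126 = 265


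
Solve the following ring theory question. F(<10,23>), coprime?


gcd(10,23)=1 => F=ab-a-b=10*23-10-23=230-33=197


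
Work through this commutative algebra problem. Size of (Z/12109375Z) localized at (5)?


5-primary part: 12109375=5^8*31
Size=5^8=390625


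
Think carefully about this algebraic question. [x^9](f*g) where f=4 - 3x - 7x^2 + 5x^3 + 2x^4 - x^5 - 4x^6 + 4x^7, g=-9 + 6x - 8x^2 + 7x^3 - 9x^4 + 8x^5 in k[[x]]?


[x^9] = sum a_i*b_j, i+j=9
  2*8=16
  -1*-9=9
  -4*7=-28
  4*-8=-32
Sum=-35


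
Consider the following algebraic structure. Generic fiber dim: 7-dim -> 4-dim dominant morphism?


dim(fiber)=dim(X)-dim(Y)=7-4=3


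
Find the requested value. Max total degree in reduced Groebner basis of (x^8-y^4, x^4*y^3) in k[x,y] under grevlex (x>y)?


LT(f1)=x^8, LT(f2)=x^4y^3, lcm=x^8y^3
S(f1,f2) = y^3*f1 - x^4*f2 = -y^7
Reduced GB = {f1, f2, y^7}; degrees 8, 7, 7
Max = 8


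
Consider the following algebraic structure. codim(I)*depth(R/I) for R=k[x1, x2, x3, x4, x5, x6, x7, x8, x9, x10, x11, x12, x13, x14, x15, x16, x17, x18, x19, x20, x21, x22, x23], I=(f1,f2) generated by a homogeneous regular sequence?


codim=2, depth=dim(R/I)=23-2=21
Product=2*21=42


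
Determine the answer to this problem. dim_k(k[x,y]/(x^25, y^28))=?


Basis: x^i*y^j, i<25, j<28
25*28=700


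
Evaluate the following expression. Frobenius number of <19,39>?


gcd(19,39)=1 => F=ab-a-b=19*39-19-39=741-58=683


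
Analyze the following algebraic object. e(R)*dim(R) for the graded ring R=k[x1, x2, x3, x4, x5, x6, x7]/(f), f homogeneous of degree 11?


e(R)=deg(f)=11, dim(R)=7-1=6
e*dim=11*6=66


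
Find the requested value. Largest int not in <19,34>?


gcd(19,34)=1 => F=ab-a-b=19*34-19-34=646-53=593


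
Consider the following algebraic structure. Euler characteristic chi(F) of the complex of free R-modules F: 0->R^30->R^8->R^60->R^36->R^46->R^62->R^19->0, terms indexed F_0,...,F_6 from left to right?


chi = sum (-1)^i * rank:
(-1)^0*30=30
(-1)^1*8=-8
(-1)^2*60=60
(-1)^3*36=-36
(-1)^4*46=46
(-1)^5*62=-62
(-1)^6*19=19
chi=49


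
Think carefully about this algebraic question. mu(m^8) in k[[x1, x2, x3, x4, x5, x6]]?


C(n+d-1,d)=C(13,8)=1287


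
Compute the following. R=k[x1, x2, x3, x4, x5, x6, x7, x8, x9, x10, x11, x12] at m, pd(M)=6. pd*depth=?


pd+depth=12
depth=12-6=6
pd*depth=6*6=36


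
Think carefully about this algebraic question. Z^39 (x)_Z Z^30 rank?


rank(M(x)N) = rank(M)*rank(N)
39*30 = 1170


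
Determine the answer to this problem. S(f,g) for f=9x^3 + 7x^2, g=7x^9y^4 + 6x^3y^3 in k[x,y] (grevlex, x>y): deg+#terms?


LT(f)=9x^3, LT(g)=7x^9y^4
lcm(LM)=x^9y^4
S(f,g) (scaled by 63 to clear denominators) = 7x^6y^4*f - 9*g = 49x^8y^4 - 54x^3y^3
2 terms, deg 12.
12+2=14


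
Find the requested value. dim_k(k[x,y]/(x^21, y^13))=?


Basis: x^i*y^j, i<21, j<13
21*13=273


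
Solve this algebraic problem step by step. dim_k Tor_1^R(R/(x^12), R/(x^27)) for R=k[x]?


Tor_1(R/I,R/J)=(I cap J)/IJ=(x^27)/(x^39)
dim=39-27=min(12,27)=12


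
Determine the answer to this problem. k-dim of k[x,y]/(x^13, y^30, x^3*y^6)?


k[x,y]/I, I = (x^13, y^30, x^3*y^6)
Rect: 13x30=390. Corner: (13-3)x(30-6)=240.
dim = 390-240 = 150


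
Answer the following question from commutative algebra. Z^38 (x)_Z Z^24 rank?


rank(M(x)N) = rank(M)*rank(N)
38*24 = 912


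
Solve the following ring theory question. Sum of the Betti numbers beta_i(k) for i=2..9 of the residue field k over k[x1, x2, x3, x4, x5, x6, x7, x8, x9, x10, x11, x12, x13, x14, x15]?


Koszul resolution: beta_i(k)=C(n,i), n=15
C(15,2)=105, C(15,3)=455, C(15,4)=1365, C(15,5)=3003, C(15,6)=5005, C(15,7)=6435, C(15,8)=6435, C(15,9)=5005
Sum=27808


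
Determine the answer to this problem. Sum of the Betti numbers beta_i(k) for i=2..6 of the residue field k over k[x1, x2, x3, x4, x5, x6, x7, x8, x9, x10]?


Koszul resolution: beta_i(k)=C(n,i), n=10
C(10,2)=45, C(10,3)=120, C(10,4)=210, C(10,5)=252, C(10,6)=210
Sum=837


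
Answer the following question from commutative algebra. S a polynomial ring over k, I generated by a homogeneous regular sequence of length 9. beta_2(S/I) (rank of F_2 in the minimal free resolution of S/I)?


Regular sequence => Koszul complex is the minimal free resolution.
Syz_1 minimally generated by Koszul relations f_i*e_j - f_j*e_i (i<j): mu(Syz_1) = beta_2 = C(m,2) = m(m-1)/2
m=9
9*8/2 = 36


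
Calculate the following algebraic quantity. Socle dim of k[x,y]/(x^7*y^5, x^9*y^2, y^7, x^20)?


Socle = ann(m) = span of standard monomials u with x*u, y*u in I (staircase corners).
Minimal generators: x^20, x^9*y^2, x^7*y^5, y^7
Corners: x^6y^6, x^8y^4, x^19y
Socle dim=3


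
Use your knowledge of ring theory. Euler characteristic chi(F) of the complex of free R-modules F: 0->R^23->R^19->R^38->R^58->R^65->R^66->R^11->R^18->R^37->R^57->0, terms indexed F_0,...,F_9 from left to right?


chi = sum (-1)^i * rank:
(-1)^0*23=23
(-1)^1*19=-19
(-1)^2*38=38
(-1)^3*58=-58
(-1)^4*65=65
(-1)^5*66=-66
(-1)^6*11=11
(-1)^7*18=-18
(-1)^8*37=37
(-1)^9*57=-57
chi=-44


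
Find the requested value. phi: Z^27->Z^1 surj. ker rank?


rank(ker) = 27-1 = 26


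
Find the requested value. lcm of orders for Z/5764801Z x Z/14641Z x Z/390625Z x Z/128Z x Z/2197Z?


Exponent = lcm of the cyclic orders; pairwise coprime => product.
7^8*11^4*5^8*2^7*13^3=5764801*14641*390625*128*2197=9271609290793850000000


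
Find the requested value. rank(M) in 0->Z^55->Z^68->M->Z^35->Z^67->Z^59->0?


Alt sum=0:
(-1)^0*55 + (-1)^1*68 + (-1)^2*? + (-1)^3*35 + (-1)^4*67 + (-1)^5*59=0
rank(M)=40


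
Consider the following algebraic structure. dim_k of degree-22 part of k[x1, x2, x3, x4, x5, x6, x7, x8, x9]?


C(d+n-1,n-1)=C(30,8)=5852925


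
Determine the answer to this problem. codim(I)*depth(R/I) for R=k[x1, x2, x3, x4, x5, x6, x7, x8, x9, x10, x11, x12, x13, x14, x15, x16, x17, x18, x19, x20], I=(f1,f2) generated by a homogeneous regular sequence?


codim=2, depth=dim(R/I)=20-2=18
Product=2*18=36


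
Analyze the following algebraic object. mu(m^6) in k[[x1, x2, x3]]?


C(n+d-1,d)=C(8,6)=28


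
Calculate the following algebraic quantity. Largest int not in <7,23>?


gcd(7,23)=1 => F=ab-a-b=7*23-7-23=161-30=131


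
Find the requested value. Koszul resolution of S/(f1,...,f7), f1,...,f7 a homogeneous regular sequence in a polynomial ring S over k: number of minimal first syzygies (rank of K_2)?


Regular sequence => Koszul complex is the minimal free resolution.
Syz_1 minimally generated by Koszul relations f_i*e_j - f_j*e_i (i<j): mu(Syz_1) = beta_2 = C(m,2) = m(m-1)/2
m=7
7*6/2 = 21


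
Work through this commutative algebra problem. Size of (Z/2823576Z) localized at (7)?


7-primary part: 2823576=7^6*24
Size=7^6=117649


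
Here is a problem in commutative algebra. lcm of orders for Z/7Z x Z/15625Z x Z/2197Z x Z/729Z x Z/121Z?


Exponent = lcm of the cyclic orders; pairwise coprime => product.
7^1*5^6*13^3*3^6*11^2=7*15625*2197*729*121=21196347046875


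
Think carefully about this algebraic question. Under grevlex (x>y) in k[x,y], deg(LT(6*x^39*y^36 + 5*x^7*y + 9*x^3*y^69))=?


LT: 6*x^39*y^36
deg_x=39, deg_y=36
Total=39+36=75


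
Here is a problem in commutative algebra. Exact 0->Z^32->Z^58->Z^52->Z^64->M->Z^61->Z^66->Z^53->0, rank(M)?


Alt sum=0:
(-1)^0*32 + (-1)^1*58 + (-1)^2*52 + (-1)^3*64 + (-1)^4*? + (-1)^5*61 + (-1)^6*66 + (-1)^7*53=0
rank(M)=86


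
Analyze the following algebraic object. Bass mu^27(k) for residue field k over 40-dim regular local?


C(n,i)=C(40,27)=12033222880


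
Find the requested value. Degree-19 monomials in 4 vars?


C(d+n-1,n-1)=C(22,3)=1540


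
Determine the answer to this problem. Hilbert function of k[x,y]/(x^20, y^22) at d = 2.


k[x,y], I = (x^20, y^22), d = 2
Need i < 20 and d-i < 22.
Range: 0 <= i <= 2.
H(2) = 3


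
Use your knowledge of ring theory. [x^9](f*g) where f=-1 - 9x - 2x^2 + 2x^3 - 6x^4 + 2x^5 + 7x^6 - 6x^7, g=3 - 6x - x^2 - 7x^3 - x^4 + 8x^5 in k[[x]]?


[x^9] = sum a_i*b_j, i+j=9
  -6*8=-48
  2*-1=-2
  7*-7=-49
  -6*-1=6
Sum=-93


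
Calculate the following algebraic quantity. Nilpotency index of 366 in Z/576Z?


366^k mod 576:
k=1: 366
k=2: 324
k=3: 504
k=4: 144
k=5: 288
k=6: 0
First zero at k = 6
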